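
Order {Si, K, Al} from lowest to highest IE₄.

Si < K < Al

Consider each +3 ion: Si³⁺ still has 1 valence electron; K³⁺ is already 2 electrons into the core; Al³⁺ is the bare [Ne] core.
Breaking into a closed-shell core is much more expensive than removing a leftover valence electron — K and Al have the largest IE_4 here.
The numbers (kJ/mol): Si 4356, K 5877, Al 11577.
Putting it together, IE_4: Si < K < Al.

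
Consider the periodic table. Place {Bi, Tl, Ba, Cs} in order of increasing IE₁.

Cs is in period 6, group 1; Ba is in period 6, group 2; Tl is in period 6, group 13; Bi is in period 6, group 15.
Removing the outermost electron gets harder across a period and easier down a group.
All lie in period 6, so first ionization energy increases left to right.
So from lowest to highest: Cs < Ba < Tl < Bi.

Cs < Ba < Tl < Bi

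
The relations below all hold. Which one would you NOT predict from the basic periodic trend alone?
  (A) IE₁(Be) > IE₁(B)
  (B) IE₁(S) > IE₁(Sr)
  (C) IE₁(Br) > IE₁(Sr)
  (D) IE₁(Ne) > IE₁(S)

(A)

The general trend: IE₁ increases across a period and decreases down a group.
(A) Be (period 2, group 2) vs B (period 2, group 13): the stated order contradicts the simple trend.
(B) S (period 3, group 16) vs Sr (period 5, group 2): the stated order agrees with the simple trend.
(C) Br (period 4, group 17) vs Sr (period 5, group 2): the stated order agrees with the simple trend.
(D) Ne (period 2, group 18) vs S (period 3, group 16): the stated order agrees with the simple trend.
The exception is (A): removing B's lone 2p electron is easier than breaking Be's filled 2s².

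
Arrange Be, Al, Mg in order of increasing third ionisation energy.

Al < Mg < Be

The third ionization energy removes an electron from the +2 ion. For each element: Be²⁺ is the bare [He] core; Al²⁺ still has 1 valence electron; Mg²⁺ is the bare [Ne] core.
Core electrons are held far more tightly than valence electrons, so Mg and Be top the IE_3 order.
Tabulated IE_3 (kJ/mol): Be 14849, Al 2745, Mg 7733.
Putting it together, IE_3: Al < Mg < Be.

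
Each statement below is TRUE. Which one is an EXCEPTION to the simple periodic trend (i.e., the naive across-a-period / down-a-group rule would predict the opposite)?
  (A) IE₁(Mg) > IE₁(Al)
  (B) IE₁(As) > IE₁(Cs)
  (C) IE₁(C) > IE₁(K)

The general trend: first ionisation energy increases across a period and decreases down a group.
(A) Mg (period 3, group 2) vs Al (period 3, group 13): the stated order contradicts the simple trend.
(B) As (period 4, group 15) vs Cs (period 6, group 1): the stated order agrees with the simple trend.
(C) C (period 2, group 14) vs K (period 4, group 1): the stated order agrees with the simple trend.
The exception is (A): Al's single 3p electron is easier to remove than one from Mg's filled 3s².

(A)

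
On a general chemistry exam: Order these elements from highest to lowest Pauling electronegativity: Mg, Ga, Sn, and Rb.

Atoms toward the upper right of the periodic table pull bonding electrons most strongly.
Here both period and group differ, so the two effects have to be weighed against each other.
Mg > Rb: relative to Rb, both the across-period and down-group shifts push Mg's electronegativity up.
Ga > Mg: the two effects oppose for this pair; the across-period effect wins (1.81 vs 1.31).
Sn > Ga: the two effects oppose for this pair; the across-period effect wins (1.96 vs 1.81).
Tabulated electronegativity (Pauling): Mg 1.31, Ga 1.81, Rb 0.82, Sn 1.96.
So from highest to lowest: Sn > Ga > Mg > Rb.

Sn, Ga, Mg, Rb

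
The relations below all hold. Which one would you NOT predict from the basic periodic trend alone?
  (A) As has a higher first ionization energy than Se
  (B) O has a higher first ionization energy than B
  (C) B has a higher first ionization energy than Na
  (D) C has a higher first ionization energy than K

The general trend: first ionization energy increases across a period and decreases down a group.
(A) As (period 4, group 15) vs Se (period 4, group 16): the stated order contradicts the simple trend.
(B) O (period 2, group 16) vs B (period 2, group 13): the stated order agrees with the simple trend.
(C) B (period 2, group 13) vs Na (period 3, group 1): the stated order agrees with the simple trend.
(D) C (period 2, group 14) vs K (period 4, group 1): the stated order agrees with the simple trend.
The exception is (A): Se (4p⁴) ionizes more easily than half-filled As (4p³).

(A)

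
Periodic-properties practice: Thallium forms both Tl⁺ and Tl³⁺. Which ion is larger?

Both ions have Z = 81 protons, but Tl³⁺ has lost more electrons, so its remaining electrons feel a larger effective nuclear charge per electron and are pulled in more tightly.
Higher positive charge → smaller ion, so Tl⁺ > Tl³⁺.

Tl⁺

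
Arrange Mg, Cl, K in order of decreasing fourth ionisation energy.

Mg > K > Cl

After 3 electrons have been removed, what remains? Mg³⁺ is already 1 electron into the core; Cl³⁺ still has 4 valence electrons; K³⁺ is already 2 electrons into the core.
Pulling an electron out of a noble-gas core costs far more than removing a remaining valence electron, so K and Mg sit at the high end of IE_4.
Tabulated IE_4 (kJ/mol): Mg 10543, Cl 5159, K 5877.
So the fourth ionization energies run Cl < K < Mg.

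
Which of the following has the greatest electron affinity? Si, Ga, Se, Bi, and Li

Se

Li is in period 2, group 1; Si is in period 3, group 14; Ga is in period 4, group 13; Se is in period 4, group 16; Bi is in period 6, group 15.
Electron affinity generally becomes more exothermic across a period toward the halogens and less exothermic down a group.
Neither a single period nor a single group — weigh both effects.
Li > Ga: the two effects oppose for this pair; the down-group effect wins (60 vs 29 kJ/mol).
Bi > Li: the two effects oppose for this pair; the across-period effect wins (91 vs 60 kJ/mol).
Si > Bi: period and group pull opposite ways; the down-group shift dominates (134 vs 91 kJ/mol).
Se > Si: the two effects oppose for this pair; the across-period effect wins (195 vs 134 kJ/mol).
Approximate values (kJ/mol): Li 60, Si 134, Ga 29, Se 195, Bi 91.
The greatest electron affinity among these belongs to Se.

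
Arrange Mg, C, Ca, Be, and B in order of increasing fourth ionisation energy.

After 3 electrons have been removed, what remains? Mg³⁺ is already 1 electron into the core; C³⁺ still has 1 valence electron; Ca³⁺ is already 1 electron into the core; Be³⁺ is already 1 electron into the core; B³⁺ is the bare [He] core.
Breaking into a closed-shell core is much more expensive than removing a leftover valence electron — Ca, Mg, Be and B have the largest IE_4 here.
Tabulated IE_4 (kJ/mol): Mg 10543, C 6223, Ca 6491, Be 21007, B 25026.
Putting it together, IE_4: C < Ca < Mg < Be < B.

C, Ca, Mg, Be, B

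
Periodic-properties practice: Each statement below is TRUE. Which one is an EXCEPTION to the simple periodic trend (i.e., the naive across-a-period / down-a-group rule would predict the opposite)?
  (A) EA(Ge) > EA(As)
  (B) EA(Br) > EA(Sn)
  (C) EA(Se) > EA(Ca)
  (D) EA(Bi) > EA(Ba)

(A)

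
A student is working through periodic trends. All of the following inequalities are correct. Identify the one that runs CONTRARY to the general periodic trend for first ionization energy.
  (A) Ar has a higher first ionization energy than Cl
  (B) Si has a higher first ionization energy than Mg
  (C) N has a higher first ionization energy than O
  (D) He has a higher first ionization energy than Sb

The general trend: first ionization energy increases across a period and decreases down a group.
(A) Ar (period 3, group 18) vs Cl (period 3, group 17): the stated order agrees with the simple trend.
(B) Si (period 3, group 14) vs Mg (period 3, group 2): the stated order agrees with the simple trend.
(C) N (period 2, group 15) vs O (period 2, group 16): the stated order contradicts the simple trend.
(D) He (period 1, group 18) vs Sb (period 5, group 15): the stated order agrees with the simple trend.
The exception is (C): pairing an electron in O's 2p⁴ costs repulsion energy, so O ionizes more easily than half-filled N (2p³).

(C)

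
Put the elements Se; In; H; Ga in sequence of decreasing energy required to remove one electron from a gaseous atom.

H is in period 1, group 1; Ga is in period 4, group 13; Se is in period 4, group 16; In is in period 5, group 13.
IE₁ increases left→right with effective nuclear charge and decreases top→bottom as the valence shell moves farther out.
These span different periods and groups, so the two trends combine.
Ga > In: they share group 13; the group trend gives Ga the larger value.
Se > Ga: Se lies to the right of Ga in period 4, so the across-period effect alone puts Se higher.
H > Se: the two effects oppose for this pair; the down-group effect wins (1312 vs 941 kJ/mol).
Approximate values (kJ/mol): H 1312, Ga 579, Se 941, In 558.
So from highest to lowest: H > Se > Ga > In.

H > Se > Ga > In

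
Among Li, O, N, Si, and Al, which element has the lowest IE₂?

After 1 electron has been removed, what remains? Li⁺ is the bare [He] core; O⁺ still has 5 valence electrons; N⁺ still has 4 valence electrons; Si⁺ still has 3 valence electrons; Al⁺ still has 2 valence electrons.
Core electrons are held far more tightly than valence electrons, so Li tops the IE_2 order.
Valence configurations: O⁺ [He]2s²2p³, N⁺ [He]2s²2p², Si⁺ [Ne]3s²3p¹, Al⁺ [Ne]3s².
Si⁺ loses a lone 3p electron whereas Al⁺ must break into a filled 3s² pair, so IE_2(Al) > IE_2(Si) even though Si has the higher nuclear charge.
The numbers (kJ/mol): Li 7298, O 3388, N 2856, Si 1577, Al 1817.
So the second ionization energies run Si < Al < N < O < Li.

Si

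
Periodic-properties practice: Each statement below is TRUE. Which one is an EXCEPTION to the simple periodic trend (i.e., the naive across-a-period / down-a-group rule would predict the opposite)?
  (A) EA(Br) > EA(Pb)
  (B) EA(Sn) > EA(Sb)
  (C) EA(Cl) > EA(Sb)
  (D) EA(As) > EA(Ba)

(B)

The general trend: electron affinity increases across a period and decreases down a group.
(A) Br (period 4, group 17) vs Pb (period 6, group 14): the stated order agrees with the simple trend.
(B) Sn (period 5, group 14) vs Sb (period 5, group 15): the stated order contradicts the simple trend.
(C) Cl (period 3, group 17) vs Sb (period 5, group 15): the stated order agrees with the simple trend.
(D) As (period 4, group 15) vs Ba (period 6, group 2): the stated order agrees with the simple trend.
The exception is (B): adding an electron to Sb's half-filled 5p³ is unfavourable, so Sn has the more exothermic EA.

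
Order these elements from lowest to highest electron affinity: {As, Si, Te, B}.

B, As, Si, Te

B is in period 2, group 13; Si is in period 3, group 14; As is in period 4, group 15; Te is in period 5, group 16.
Adding an electron releases more energy for atoms nearer the top right (short of the noble gases).
A diagonal step moves right (one effect) and down (the opposite effect) at once.
As > B: the two effects oppose for this pair; the across-period effect wins (78 vs 27 kJ/mol).
Si > As: period and group pull opposite ways; the down-group shift dominates (134 vs 78 kJ/mol).
Te > Si: the two effects oppose for this pair; the across-period effect wins (190 vs 134 kJ/mol).
For reference (kJ/mol): B 27, Si 134, As 78, Te 190.
So from lowest to highest: B < As < Si < Te.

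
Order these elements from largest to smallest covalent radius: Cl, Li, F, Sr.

Sr > Li > Cl > F

Atomic radius shrinks across a period as nuclear charge pulls the same shell inward, and grows down a group as new shells are added.
Neither a single period nor a single group — weigh both effects.
Cl > F: Cl sits below F in group 17, so the down-group effect alone puts Cl larger.
Li > Cl: period and group pull opposite ways; the across-period shift dominates (133 vs 99 pm).
Sr > Li: period and group pull opposite ways; the down-group shift dominates (185 vs 133 pm).
Tabulated atomic radius (pm): Li 133, F 64, Cl 99, Sr 185.
So from largest to smallest: Sr > Li > Cl > F.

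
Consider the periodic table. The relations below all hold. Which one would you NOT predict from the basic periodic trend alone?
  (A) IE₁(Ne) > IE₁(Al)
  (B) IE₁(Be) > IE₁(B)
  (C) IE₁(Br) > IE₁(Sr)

The general trend: IE₁ increases across a period and decreases down a group.
(A) Ne (period 2, group 18) vs Al (period 3, group 13): the stated order agrees with the simple trend.
(B) Be (period 2, group 2) vs B (period 2, group 13): the stated order contradicts the simple trend.
(C) Br (period 4, group 17) vs Sr (period 5, group 2): the stated order agrees with the simple trend.
The exception is (B): removing B's lone 2p electron is easier than breaking Be's filled 2s².

(B)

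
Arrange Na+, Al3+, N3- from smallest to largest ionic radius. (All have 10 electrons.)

All of these have 10 electrons, so size is governed by nuclear charge alone: the more protons, the stronger the pull on the same electron cloud, and the smaller the ion.
Nuclear charges: Al3+ (Z=13), Na+ (Z=11), N3- (Z=7).
Smallest to largest: Al3+ < Na+ < N3-.

Al3+, Na+, N3-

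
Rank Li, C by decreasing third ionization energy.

Li > C

Consider each +2 ion: Li²⁺ is already 1 electron into the core; C²⁺ still has 2 valence electrons.
Pulling an electron out of a noble-gas core costs far more than removing a remaining valence electron, so Li sits at the high end of IE_3.
The numbers (kJ/mol): Li 11815, C 4620.
Hence IE_3: C < Li.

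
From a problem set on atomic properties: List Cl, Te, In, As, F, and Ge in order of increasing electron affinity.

In < As < Ge < Te < F < Cl

F is in period 2, group 17; Cl is in period 3, group 17; Ge is in period 4, group 14; As is in period 4, group 15; In is in period 5, group 13; Te is in period 5, group 16.
Atoms with high Z_eff and room in the valence shell (especially the halogens) have the most exothermic electron affinities.
Here both period and group differ, so the two effects have to be weighed against each other.
As > In: relative to In, both the across-period and down-group shifts push As's electron affinity up.
Ge > As: this pair runs against the simple trend — see the exception note.
Te > Ge: period and group pull opposite ways; the across-period shift dominates (190 vs 119 kJ/mol).
F > Te: relative to Te, both the across-period and down-group shifts push F's electron affinity up.
Cl > F: this pair runs against the simple trend — see the exception note.
Note the exception: Ge has a higher electron affinity than As, contrary to the simple trend — adding an electron to As's half-filled 4p³ is unfavourable, so Ge (4p²) has the more exothermic EA.
Note the exception: Cl has a higher electron affinity than F, contrary to the simple trend — F's small 2p subshell makes the incoming electron feel strong e⁻–e⁻ repulsion, so Cl actually releases more energy on gaining an electron.
Tabulated electron affinity (kJ/mol): F 328, Cl 349, Ge 119, As 78, In 29, Te 190.
So from lowest to highest: In < As < Ge < Te < F < Cl.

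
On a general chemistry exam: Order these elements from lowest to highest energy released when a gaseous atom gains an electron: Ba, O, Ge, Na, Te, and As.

Ba < Na < As < Ge < O < Te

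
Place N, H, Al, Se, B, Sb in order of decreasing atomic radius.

Moving right in a period, electrons are added to the same shell under a stronger nuclear pull, so atoms get smaller; moving down, a new shell is opened and atoms get larger.
Here both period and group differ, so the two effects have to be weighed against each other.
N > H: the two effects oppose for this pair; the down-group effect wins (71 vs 32 pm).
B > N: both are in period 2; the period trend gives B the larger value.
Se > B: the two effects oppose for this pair; the down-group effect wins (116 vs 85 pm).
Al > Se: the two effects oppose for this pair; the across-period effect wins (126 vs 116 pm).
Sb > Al: period and group pull opposite ways; the down-group shift dominates (140 vs 126 pm).
For reference (pm): H 32, B 85, N 71, Al 126, Se 116, Sb 140.
So from largest to smallest: Sb > Al > Se > B > N > H.

Sb > Al > Se > B > N > H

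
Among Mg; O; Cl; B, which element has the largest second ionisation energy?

IE_2 is the cost of taking one more electron from the +1 cation: Mg⁺ still has 1 valence electron; O⁺ still has 5 valence electrons; Cl⁺ still has 6 valence electrons; B⁺ still has 2 valence electrons.
All are still removing valence electrons, so compare the +1 ions as you would atoms: IE_2 generally rises across a period (higher Z_eff) and falls down a group (larger shell), subject to the usual subshell exceptions.
Valence configurations: Mg⁺ [Ne]3s¹, O⁺ [He]2s²2p³, Cl⁺ [Ne]3s²3p⁴, B⁺ [He]2s².
The numbers (kJ/mol): Mg 1451, O 3388, Cl 2298, B 2427.
Putting it together, IE_2: Mg < Cl < B < O.

O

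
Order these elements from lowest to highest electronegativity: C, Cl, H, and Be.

H is in period 1, group 1; Be is in period 2, group 2; C is in period 2, group 14; Cl is in period 3, group 17.
Atoms toward the upper right of the periodic table pull bonding electrons most strongly.
Neither a single period nor a single group — weigh both effects.
H > Be: the two effects oppose for this pair; the down-group effect wins (2.20 vs 1.57).
C > H: the two effects oppose for this pair; the across-period effect wins (2.55 vs 2.20).
Cl > C: the two effects oppose for this pair; the across-period effect wins (3.16 vs 2.55).
For reference (Pauling): H 2.20, Be 1.57, C 2.55, Cl 3.16.
So from lowest to highest: Be < H < C < Cl.

Be, H, C, Cl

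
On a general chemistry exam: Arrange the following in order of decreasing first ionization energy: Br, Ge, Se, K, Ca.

Br, Se, Ge, Ca, K

K is in period 4, group 1; Ca is in period 4, group 2; Ge is in period 4, group 14; Se is in period 4, group 16; Br is in period 4, group 17.
First ionization energy rises across a period (greater Z_eff holds electrons more tightly) and falls down a group (valence electrons are farther from the nucleus).
All lie in period 4, so first ionization energy increases left to right.
So from highest to lowest: Br > Se > Ge > Ca > K.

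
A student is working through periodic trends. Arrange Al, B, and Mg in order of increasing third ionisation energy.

After 2 electrons have been removed, what remains? Al²⁺ still has 1 valence electron; B²⁺ still has 1 valence electron; Mg²⁺ is the bare [Ne] core.
Breaking into a closed-shell core is much more expensive than removing a leftover valence electron — Mg has the largest IE_3 here.
Valence configurations: Al²⁺ [Ne]3s¹, B²⁺ [He]2s¹.
Tabulated IE_3 (kJ/mol): Al 2745, B 3660, Mg 7733.
Overall IE_3 order: Al < B < Mg.

Al < B < Mg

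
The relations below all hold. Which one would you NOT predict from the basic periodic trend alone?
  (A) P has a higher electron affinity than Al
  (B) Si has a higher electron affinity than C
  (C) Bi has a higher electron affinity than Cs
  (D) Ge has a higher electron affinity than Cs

(B)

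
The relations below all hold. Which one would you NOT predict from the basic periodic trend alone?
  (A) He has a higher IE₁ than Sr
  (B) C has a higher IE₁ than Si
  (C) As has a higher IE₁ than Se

The general trend: IE₁ increases across a period and decreases down a group.
(A) He (period 1, group 18) vs Sr (period 5, group 2): the stated order agrees with the simple trend.
(B) C (period 2, group 14) vs Si (period 3, group 14): the stated order agrees with the simple trend.
(C) As (period 4, group 15) vs Se (period 4, group 16): the stated order contradicts the simple trend.
The exception is (C): Se (4p⁴) ionizes more easily than half-filled As (4p³).

(C)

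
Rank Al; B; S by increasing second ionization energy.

IE_2 is the cost of taking one more electron from the +1 cation: Al⁺ still has 2 valence electrons; B⁺ still has 2 valence electrons; S⁺ still has 5 valence electrons.
All are still removing valence electrons, so compare the +1 ions as you would atoms: IE_2 generally rises across a period (higher Z_eff) and falls down a group (larger shell), subject to the usual subshell exceptions.
Valence configurations: Al⁺ [Ne]3s², B⁺ [He]2s², S⁺ [Ne]3s²3p³.
The numbers (kJ/mol): Al 1817, B 2427, S 2252.
Hence IE_2: Al < S < B.

Al < S < B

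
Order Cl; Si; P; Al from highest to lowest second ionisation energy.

Cl > P > Al > Si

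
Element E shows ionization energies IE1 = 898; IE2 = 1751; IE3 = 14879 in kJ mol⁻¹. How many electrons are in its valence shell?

2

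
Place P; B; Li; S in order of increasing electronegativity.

Li, B, P, S

Atoms toward the upper right of the periodic table pull bonding electrons most strongly.
These span different periods and groups, so the two trends combine.
B > Li: B lies to the right of Li in period 2, so the across-period effect alone puts B higher.
P > B: the two effects oppose for this pair; the across-period effect wins (2.19 vs 2.04).
S > P: both are in period 3; the period trend gives S the larger value.
For reference (Pauling): Li 0.98, B 2.04, P 2.19, S 2.58.
So from lowest to highest: Li < B < P < S.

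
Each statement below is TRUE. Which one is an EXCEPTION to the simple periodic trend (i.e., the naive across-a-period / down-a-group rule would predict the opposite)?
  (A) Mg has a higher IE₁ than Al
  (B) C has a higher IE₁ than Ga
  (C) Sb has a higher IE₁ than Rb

(A)

The general trend: IE₁ increases across a period and decreases down a group.
(A) Mg (period 3, group 2) vs Al (period 3, group 13): the stated order contradicts the simple trend.
(B) C (period 2, group 14) vs Ga (period 4, group 13): the stated order agrees with the simple trend.
(C) Sb (period 5, group 15) vs Rb (period 5, group 1): the stated order agrees with the simple trend.
The exception is (A): Al's single 3p electron is easier to remove than one from Mg's filled 3s².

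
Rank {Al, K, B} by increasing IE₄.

After 3 electrons have been removed, what remains? Al³⁺ is the bare [Ne] core; K³⁺ is already 2 electrons into the core; B³⁺ is the bare [He] core.
All of these are removing an electron from a noble-gas core or deeper; the smaller core (lower principal quantum number) is held far more tightly, and within a period the higher nuclear charge binds the same core more tightly.
The numbers (kJ/mol): Al 11577, K 5877, B 25026.
Overall IE_4 order: K < Al < B.

K, Al, B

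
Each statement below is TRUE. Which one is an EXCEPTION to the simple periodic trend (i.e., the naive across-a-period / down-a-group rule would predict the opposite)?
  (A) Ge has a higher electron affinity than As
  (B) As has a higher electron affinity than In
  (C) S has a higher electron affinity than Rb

(A)

The general trend: electron affinity increases across a period and decreases down a group.
(A) Ge (period 4, group 14) vs As (period 4, group 15): the stated order contradicts the simple trend.
(B) As (period 4, group 15) vs In (period 5, group 13): the stated order agrees with the simple trend.
(C) S (period 3, group 16) vs Rb (period 5, group 1): the stated order agrees with the simple trend.
The exception is (A): adding an electron to As's half-filled 4p³ is unfavourable, so Ge (4p²) has the more exothermic EA.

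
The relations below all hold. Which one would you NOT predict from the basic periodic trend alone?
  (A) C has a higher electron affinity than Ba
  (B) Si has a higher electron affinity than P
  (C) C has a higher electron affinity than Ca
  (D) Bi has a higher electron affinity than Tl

(B)

The general trend: electron affinity increases across a period and decreases down a group.
(A) C (period 2, group 14) vs Ba (period 6, group 2): the stated order agrees with the simple trend.
(B) Si (period 3, group 14) vs P (period 3, group 15): the stated order contradicts the simple trend.
(C) C (period 2, group 14) vs Ca (period 4, group 2): the stated order agrees with the simple trend.
(D) Bi (period 6, group 15) vs Tl (period 6, group 13): the stated order agrees with the simple trend.
The exception is (B): adding an electron to P's half-filled 3p³ is unfavourable, so Si (3p²) has the more exothermic EA.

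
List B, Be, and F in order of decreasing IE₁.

F > Be > B

Be is in period 2, group 2; B is in period 2, group 13; F is in period 2, group 17.
First ionization energy rises across a period (greater Z_eff holds electrons more tightly) and falls down a group (valence electrons are farther from the nucleus).
All lie in period 2; the across-period trend (first ionization energy increases left to right) applies, with the exception below.
Note the exception: Be has a higher first ionization energy than B, contrary to the simple trend — removing B's lone 2p electron is easier than breaking Be's filled 2s².
For reference (kJ/mol): Be 900, B 801, F 1681.
So from highest to lowest: F > Be > B.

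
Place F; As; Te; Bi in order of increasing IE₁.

Bi < Te < As < F

F is in period 2, group 17; As is in period 4, group 15; Te is in period 5, group 16; Bi is in period 6, group 15.
IE₁ increases left→right with effective nuclear charge and decreases top→bottom as the valence shell moves farther out.
These span different periods and groups, so the two trends combine.
Te > Bi: both effects reinforce here, so Te is clearly the higher of the two.
As > Te: period and group pull opposite ways; the down-group shift dominates (947 vs 869 kJ/mol).
F > As: both effects reinforce here, so F is clearly the higher of the two.
For reference (kJ/mol): F 1681, As 947, Te 869, Bi 703.
So from lowest to highest: Bi < Te < As < F.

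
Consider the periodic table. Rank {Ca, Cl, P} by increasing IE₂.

Ca, P, Cl

IE_2 is the cost of taking one more electron from the +1 cation: Ca⁺ still has 1 valence electron; Cl⁺ still has 6 valence electrons; P⁺ still has 4 valence electrons.
All are still removing valence electrons, so compare the +1 ions as you would atoms: IE_2 generally rises across a period (higher Z_eff) and falls down a group (larger shell), subject to the usual subshell exceptions.
Valence configurations: Ca⁺ [Ar]4s¹, Cl⁺ [Ne]3s²3p⁴, P⁺ [Ne]3s²3p².
Tabulated IE_2 (kJ/mol): Ca 1145, Cl 2298, P 1907.
Overall IE_2 order: Ca < P < Cl.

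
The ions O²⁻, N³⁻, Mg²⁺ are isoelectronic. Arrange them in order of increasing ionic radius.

Mg²⁺ < O²⁻ < N³⁻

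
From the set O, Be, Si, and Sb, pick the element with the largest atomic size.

Sb

Atomic radius shrinks across a period as nuclear charge pulls the same shell inward, and grows down a group as new shells are added.
Neither a single period nor a single group — weigh both effects.
Be > O: Be lies to the left of O in period 2, so the across-period effect alone puts Be larger.
Si > Be: period and group pull opposite ways; the down-group shift dominates (116 vs 102 pm).
Sb > Si: period and group pull opposite ways; the down-group shift dominates (140 vs 116 pm).
For reference (pm): Be 102, O 63, Si 116, Sb 140.
The largest atomic size among these belongs to Sb.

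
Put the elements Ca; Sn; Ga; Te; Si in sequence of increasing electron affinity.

Si is in period 3, group 14; Ca is in period 4, group 2; Ga is in period 4, group 13; Sn is in period 5, group 14; Te is in period 5, group 16.
Electron affinity generally becomes more exothermic across a period toward the halogens and less exothermic down a group.
Here both period and group differ, so the two effects have to be weighed against each other.
Ga > Ca: both are in period 4; the period trend gives Ga the larger value.
Sn > Ga: the two effects oppose for this pair; the across-period effect wins (107 vs 29 kJ/mol).
Si > Sn: Si sits above Sn in group 14, so the down-group effect alone puts Si higher.
Te > Si: the two effects oppose for this pair; the across-period effect wins (190 vs 134 kJ/mol).
For reference (kJ/mol): Si 134, Ca 2, Ga 29, Sn 107, Te 190.
So from lowest to highest: Ca < Ga < Sn < Si < Te.

Ca, Ga, Sn, Si, Te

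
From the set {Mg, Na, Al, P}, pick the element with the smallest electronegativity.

Smaller atoms with higher effective nuclear charge are more electronegative.
All lie in period 3, so electronegativity increases left to right.
The smallest electronegativity among these belongs to Na.

Na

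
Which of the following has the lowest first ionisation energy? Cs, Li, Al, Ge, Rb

Li is in period 2, group 1; Al is in period 3, group 13; Ge is in period 4, group 14; Rb is in period 5, group 1; Cs is in period 6, group 1.
First ionization energy rises across a period (greater Z_eff holds electrons more tightly) and falls down a group (valence electrons are farther from the nucleus).
Neither a single period nor a single group — weigh both effects.
Rb > Cs: they share group 1; the group trend gives Rb the larger value.
Li > Rb: Li sits above Rb in group 1, so the down-group effect alone puts Li higher.
Al > Li: the two effects oppose for this pair; the across-period effect wins (578 vs 520 kJ/mol).
Ge > Al: period and group pull opposite ways; the across-period shift dominates (762 vs 578 kJ/mol).
Approximate values (kJ/mol): Li 520, Al 578, Ge 762, Rb 403, Cs 376.
The lowest first ionisation energy among these belongs to Cs.

Cs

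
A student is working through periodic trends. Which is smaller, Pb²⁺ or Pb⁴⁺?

Pb⁴⁺

Both ions have Z = 82 protons, but Pb⁴⁺ has lost more electrons, so its remaining electrons feel a larger effective nuclear charge per electron and are pulled in more tightly.
Higher positive charge → smaller ion, so Pb²⁺ > Pb⁴⁺.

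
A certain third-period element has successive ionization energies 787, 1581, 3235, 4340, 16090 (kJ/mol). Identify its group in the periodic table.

Look for the largest jump between consecutive ionization energies: IE5/IE4 ≈ 3.7, far larger than any earlier ratio.
That jump marks the point where a core electron is being removed. So the atom has 4 valence electrons.
A main-group element with 4 valence electrons is in group 14.

Group 14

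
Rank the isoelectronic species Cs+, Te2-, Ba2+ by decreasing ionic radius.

All of these have 54 electrons, so size is governed by nuclear charge alone: the more protons, the stronger the pull on the same electron cloud, and the smaller the ion.
Nuclear charges: Ba2+ (Z=56), Cs+ (Z=55), Te2- (Z=52).
Largest to smallest: Te2- > Cs+ > Ba2+.

Te2-, Cs+, Ba2+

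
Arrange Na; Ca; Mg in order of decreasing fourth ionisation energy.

The fourth ionization energy removes an electron from the +3 ion. For each element: Na³⁺ is already 2 electrons into the core; Ca³⁺ is already 1 electron into the core; Mg³⁺ is already 1 electron into the core.
All of these are removing an electron from a noble-gas core or deeper; the smaller core (lower principal quantum number) is held far more tightly, and within a period the higher nuclear charge binds the same core more tightly.
Approximate IE_4 values (kJ/mol): Na 9543, Ca 6491, Mg 10543.
Overall IE_4 order: Ca < Na < Mg.

Mg > Na > Ca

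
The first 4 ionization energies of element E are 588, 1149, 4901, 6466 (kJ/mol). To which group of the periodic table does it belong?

Look for the largest jump between consecutive ionization energies: IE3/IE2 ≈ 4.3, far larger than any earlier ratio.
That jump marks the point where a core electron is being removed. So the atom has 2 valence electrons.
A main-group element with 2 valence electrons is in group 2.

Group 2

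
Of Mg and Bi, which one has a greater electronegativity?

Bi

Smaller atoms with higher effective nuclear charge are more electronegative.
Here both period and group differ, so the two effects have to be weighed against each other.
Bi > Mg: period and group pull opposite ways; the across-period shift dominates (2.02 vs 1.31).
For reference (Pauling): Mg 1.31, Bi 2.02.
So Bi has the greater electronegativity (Bi > Mg).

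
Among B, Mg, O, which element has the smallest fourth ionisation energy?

O

Consider each +3 ion: B³⁺ is the bare [He] core; Mg³⁺ is already 1 electron into the core; O³⁺ still has 3 valence electrons.
Core electrons are held far more tightly than valence electrons, so Mg and B top the IE_4 order.
Approximate IE_4 values (kJ/mol): B 25026, Mg 10543, O 7469.
Overall IE_4 order: O < Mg < B.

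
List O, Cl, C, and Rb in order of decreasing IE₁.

O > Cl > C > Rb

Across a period the outer electron is held more tightly (higher IE₁); down a group it sits in a higher shell, more shielded, and comes off more easily.
Here both period and group differ, so the two effects have to be weighed against each other.
C > Rb: relative to Rb, both the across-period and down-group shifts push C's first ionization energy up.
Cl > C: the two effects oppose for this pair; the across-period effect wins (1251 vs 1086 kJ/mol).
O > Cl: the two effects oppose for this pair; the down-group effect wins (1314 vs 1251 kJ/mol).
For reference (kJ/mol): C 1086, O 1314, Cl 1251, Rb 403.
So from highest to lowest: O > Cl > C > Rb.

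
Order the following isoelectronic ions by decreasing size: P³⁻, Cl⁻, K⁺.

All of these have 18 electrons, so size is governed by nuclear charge alone: the more protons, the stronger the pull on the same electron cloud, and the smaller the ion.
Nuclear charges: K⁺ (Z=19), Cl⁻ (Z=17), P³⁻ (Z=15).
Largest to smallest: P³⁻ > Cl⁻ > K⁺.

P³⁻ > Cl⁻ > K⁺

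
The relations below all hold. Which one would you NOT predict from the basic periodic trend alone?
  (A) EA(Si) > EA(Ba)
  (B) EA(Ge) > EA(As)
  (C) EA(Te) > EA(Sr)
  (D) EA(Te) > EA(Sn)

(B)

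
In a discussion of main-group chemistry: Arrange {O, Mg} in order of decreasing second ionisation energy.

O > Mg

After 1 electron has been removed, what remains? O⁺ still has 5 valence electrons; Mg⁺ still has 1 valence electron.
All are still removing valence electrons, so compare the +1 ions as you would atoms: IE_2 generally rises across a period (higher Z_eff) and falls down a group (larger shell), subject to the usual subshell exceptions.
Valence configurations: O⁺ [He]2s²2p³, Mg⁺ [Ne]3s¹.
Approximate IE_2 values (kJ/mol): O 3388, Mg 1451.
Overall IE_2 order: Mg < O.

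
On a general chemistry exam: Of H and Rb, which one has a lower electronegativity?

H is in period 1, group 1; Rb is in period 5, group 1.
EN rises left→right (higher Z_eff, smaller atoms) and falls top→bottom (larger, more shielded atoms).
All are in group 1, so electronegativity increases up the group.
So Rb has the lower electronegativity (Rb < H).

Rb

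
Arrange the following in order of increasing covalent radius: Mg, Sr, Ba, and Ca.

Mg < Ca < Sr < Ba

Mg is in period 3, group 2; Ca is in period 4, group 2; Sr is in period 5, group 2; Ba is in period 6, group 2.
Radius decreases left→right (rising Z_eff, same n) and increases top→bottom (higher n).
All are in group 2, so atomic radius increases down the group.
So from smallest to largest: Mg < Ca < Sr < Ba.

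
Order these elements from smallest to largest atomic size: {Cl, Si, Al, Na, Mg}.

Cl < Si < Al < Mg < Na

Na is in period 3, group 1; Mg is in period 3, group 2; Al is in period 3, group 13; Si is in period 3, group 14; Cl is in period 3, group 17.
Atomic radius shrinks across a period as nuclear charge pulls the same shell inward, and grows down a group as new shells are added.
All lie in period 3, so atomic radius increases right to left.
So from smallest to largest: Cl < Si < Al < Mg < Na.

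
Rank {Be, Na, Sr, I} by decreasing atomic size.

Sr > Na > I > Be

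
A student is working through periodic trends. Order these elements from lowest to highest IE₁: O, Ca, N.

Ca < O < N

N is in period 2, group 15; O is in period 2, group 16; Ca is in period 4, group 2.
IE₁ increases left→right with effective nuclear charge and decreases top→bottom as the valence shell moves farther out.
Neither a single period nor a single group — weigh both effects.
O > Ca: relative to Ca, both the across-period and down-group shifts push O's first ionization energy up.
N > O: this pair runs against the simple trend — see the exception note.
Note the exception: N has a higher first ionization energy than O, contrary to the simple trend — pairing an electron in O's 2p⁴ costs repulsion energy, so O ionizes more easily than half-filled N (2p³).
For reference (kJ/mol): N 1402, O 1314, Ca 590.
So from lowest to highest: Ca < O < N.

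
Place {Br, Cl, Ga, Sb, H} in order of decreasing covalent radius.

Sb > Ga > Br > Cl > H

Atomic radius shrinks across a period as nuclear charge pulls the same shell inward, and grows down a group as new shells are added.
These span different periods and groups, so the two trends combine.
Cl > H: period and group pull opposite ways; the down-group shift dominates (99 vs 32 pm).
Br > Cl: they share group 17; the group trend gives Br the larger value.
Ga > Br: both are in period 4; the period trend gives Ga the larger value.
Sb > Ga: period and group pull opposite ways; the down-group shift dominates (140 vs 124 pm).
Tabulated atomic radius (pm): H 32, Cl 99, Ga 124, Br 114, Sb 140.
So from largest to smallest: Sb > Ga > Br > Cl > H.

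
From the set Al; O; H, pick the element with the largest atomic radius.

Al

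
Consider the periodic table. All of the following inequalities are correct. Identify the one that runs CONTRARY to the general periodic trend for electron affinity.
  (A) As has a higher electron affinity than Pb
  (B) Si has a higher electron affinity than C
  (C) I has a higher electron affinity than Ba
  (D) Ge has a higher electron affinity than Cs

(B)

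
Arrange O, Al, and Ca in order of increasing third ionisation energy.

Al, Ca, O

IE_3 is the cost of taking one more electron from the +2 cation: O²⁺ still has 4 valence electrons; Al²⁺ still has 1 valence electron; Ca²⁺ is the bare [Ar] core.
Usually core removal costs more than valence removal, but here the competition is close: a tightly held n=2 valence electron can cost more to remove than an n=3 core electron, so the actual values have to decide it.
Valence configurations: O²⁺ [He]2s²2p², Al²⁺ [Ne]3s¹.
Approximate IE_3 values (kJ/mol): O 5300, Al 2745, Ca 4912.
Hence IE_3: Al < Ca < O.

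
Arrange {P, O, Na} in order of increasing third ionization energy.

Consider each +2 ion: P²⁺ still has 3 valence electrons; O²⁺ still has 4 valence electrons; Na²⁺ is already 1 electron into the core.
Core electrons are held far more tightly than valence electrons, so Na tops the IE_3 order.
Valence configurations: P²⁺ [Ne]3s²3p¹, O²⁺ [He]2s²2p².
Tabulated IE_3 (kJ/mol): P 2914, O 5300, Na 6910.
So the third ionization energies run P < O < Na.

P < O < Na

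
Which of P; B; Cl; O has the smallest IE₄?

The fourth ionization energy removes an electron from the +3 ion. For each element: P³⁺ still has 2 valence electrons; B³⁺ is the bare [He] core; Cl³⁺ still has 4 valence electrons; O³⁺ still has 3 valence electrons.
Pulling an electron out of a noble-gas core costs far more than removing a remaining valence electron, so B sits at the high end of IE_4.
Valence configurations: P³⁺ [Ne]3s², Cl³⁺ [Ne]3s²3p², O³⁺ [He]2s²2p¹.
Approximate IE_4 values (kJ/mol): P 4964, B 25026, Cl 5159, O 7469.
So the fourth ionization energies run P < Cl < O < B.

P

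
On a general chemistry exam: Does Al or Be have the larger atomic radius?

Al

Be is in period 2, group 2; Al is in period 3, group 13.
Moving right in a period, electrons are added to the same shell under a stronger nuclear pull, so atoms get smaller; moving down, a new shell is opened and atoms get larger.
These sit on a diagonal, where the across-period and down-group effects partly cancel.
Al > Be: the two effects oppose for this pair; the down-group effect wins (126 vs 102 pm).
Approximate values (pm): Be 102, Al 126.
So Al has the larger atomic radius (Al > Be).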